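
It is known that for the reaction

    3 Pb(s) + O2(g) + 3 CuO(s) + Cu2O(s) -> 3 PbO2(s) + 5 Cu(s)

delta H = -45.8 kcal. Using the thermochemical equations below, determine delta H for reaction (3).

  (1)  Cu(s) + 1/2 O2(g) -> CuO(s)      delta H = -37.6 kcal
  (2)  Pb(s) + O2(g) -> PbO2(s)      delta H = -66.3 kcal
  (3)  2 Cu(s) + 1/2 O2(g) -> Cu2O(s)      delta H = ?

delta H = -40.3 kcal

(1) reversed and × 3 (reverse to put CuO(s) on the reactant side; ×3 to match 3 CuO(s) in the target): (-3)·(-37.6) = +112.8 kcal
(2) × 3 (×3 to match 3 PbO2(s) in the target): (3)·(-66.3) = -198.9 kcal
(3) reversed (Cu2O(s) must end up as a reactant): contributes −x
-45.8 = (+112.8) + (-198.9) − x
x = (-45.8 − (-86.1)) / (-1) = -40.3 kcal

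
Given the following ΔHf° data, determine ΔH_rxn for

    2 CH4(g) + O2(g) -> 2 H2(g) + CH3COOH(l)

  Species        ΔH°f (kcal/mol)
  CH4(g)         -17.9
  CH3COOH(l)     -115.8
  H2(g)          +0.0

ΔH_rxn = -80.0 kcal/mol

ΔH°rxn = Σ nΔHf°(products) − Σ nΔHf°(reactants).
Products: 2·(+0.0) + 1·(-115.8) = -115.8
Reactants: 2·(-17.9) + 1·(+0.0) = -35.8
ΔH_rxn = (-115.8) − (-35.8) = -80.0 kcal/mol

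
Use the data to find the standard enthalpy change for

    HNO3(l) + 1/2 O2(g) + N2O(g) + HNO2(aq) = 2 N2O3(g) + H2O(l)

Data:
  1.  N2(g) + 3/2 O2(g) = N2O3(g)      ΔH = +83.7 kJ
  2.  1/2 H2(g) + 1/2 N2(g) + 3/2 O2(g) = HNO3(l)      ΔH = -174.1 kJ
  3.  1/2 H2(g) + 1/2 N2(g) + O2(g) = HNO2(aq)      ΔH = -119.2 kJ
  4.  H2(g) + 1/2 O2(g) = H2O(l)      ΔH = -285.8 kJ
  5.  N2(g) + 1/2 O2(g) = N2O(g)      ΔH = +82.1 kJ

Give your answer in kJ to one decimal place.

ΔH = 92.8 kJ

eq. 1 × 2: (2)·(+83.7) = +167.4 kJ
eq. 2 reversed: +174.1 kJ
eq. 3 reversed: +119.2 kJ
eq. 4 as written: -285.8 kJ
eq. 5 reversed: -82.1 kJ
ΔH = (+167.4) + (+174.1) + (+119.2) + (-285.8) + (-82.1) = 92.8 kJ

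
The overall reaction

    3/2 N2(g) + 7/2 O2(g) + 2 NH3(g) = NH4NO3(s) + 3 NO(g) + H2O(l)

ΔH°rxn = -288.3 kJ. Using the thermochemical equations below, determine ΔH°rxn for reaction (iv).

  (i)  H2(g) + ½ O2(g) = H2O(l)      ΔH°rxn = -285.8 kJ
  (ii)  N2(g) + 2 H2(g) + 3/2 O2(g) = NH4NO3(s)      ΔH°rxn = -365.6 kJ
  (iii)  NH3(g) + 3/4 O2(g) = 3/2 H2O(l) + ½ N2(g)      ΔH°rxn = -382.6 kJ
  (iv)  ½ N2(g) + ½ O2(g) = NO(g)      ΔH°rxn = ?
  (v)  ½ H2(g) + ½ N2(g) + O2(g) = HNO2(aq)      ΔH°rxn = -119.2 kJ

(i) reversed and × 2: (-2)·(-285.8) = +571.6 kJ
(ii) as written (NH4NO3(s) already on the product side): -365.6 kJ
(iii) × 2 (scale by 2 for the 2 NH3(g)): (2)·(-382.6) = -765.2 kJ
(iv) × 3 (scale by 3 for the 3 NO(g)): contributes 3·x
(v): not needed (HNO2(aq) appears nowhere else).
-288.3 = (+571.6) + (-365.6) + (-765.2) + 3·x
x = (-288.3 − (-559.2)) / (3) = 90.3 kJ

ΔH°rxn = 90.3 kJ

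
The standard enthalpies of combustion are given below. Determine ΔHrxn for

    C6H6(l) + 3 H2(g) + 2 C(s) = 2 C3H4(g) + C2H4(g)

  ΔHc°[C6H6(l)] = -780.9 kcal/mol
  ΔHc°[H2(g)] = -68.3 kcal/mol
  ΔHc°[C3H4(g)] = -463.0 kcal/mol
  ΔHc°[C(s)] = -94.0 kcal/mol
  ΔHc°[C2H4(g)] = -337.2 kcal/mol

ΔHrxn = 89.4 kcal/mol

Using ΔH = Σ nΔHc°(reactants) − Σ nΔHc°(products):
= [1·(-780.9) + 3·(-68.3) + 2·(-94.0)] − [2·(-463.0) + 1·(-337.2)]
= 89.4 kcal/mol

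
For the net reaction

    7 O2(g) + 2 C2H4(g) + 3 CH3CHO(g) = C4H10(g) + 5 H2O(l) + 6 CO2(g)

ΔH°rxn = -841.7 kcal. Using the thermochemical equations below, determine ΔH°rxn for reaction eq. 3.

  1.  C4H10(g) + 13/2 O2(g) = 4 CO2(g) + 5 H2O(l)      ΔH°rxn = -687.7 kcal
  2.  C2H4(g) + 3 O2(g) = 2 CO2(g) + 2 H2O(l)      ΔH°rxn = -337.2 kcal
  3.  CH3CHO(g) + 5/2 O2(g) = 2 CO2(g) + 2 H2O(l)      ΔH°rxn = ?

ΔH°rxn = -285.0 kcal

eq. 1 reversed (C4H10(g) must end up as a product): +687.7 kcal
eq. 2 × 2 (scale by 2 for the 2 C2H4(g)): (2)·(-337.2) = -674.4 kcal
eq. 3 × 3 (scale by 3 for the 3 CH3CHO(g)): contributes 3·x
-841.7 = (+687.7) + (-674.4) + 3·x
x = (-841.7 − (+13.3)) / (3) = -285.0 kcal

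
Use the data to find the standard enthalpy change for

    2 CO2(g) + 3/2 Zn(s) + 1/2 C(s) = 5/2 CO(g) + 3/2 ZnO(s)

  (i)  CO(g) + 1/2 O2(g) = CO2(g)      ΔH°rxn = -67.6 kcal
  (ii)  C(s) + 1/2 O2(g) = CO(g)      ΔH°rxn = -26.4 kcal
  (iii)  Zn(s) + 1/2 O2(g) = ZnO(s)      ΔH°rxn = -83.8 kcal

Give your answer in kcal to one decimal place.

(i) reversed and × 2 (CO2(g) must end up as a reactant; scale by 2 for the 2 CO2(g)): (-2)·(-67.6) = +135.2 kcal
(ii) × 1/2 (×1/2 to match 1/2 C(s) in the target): (1/2)·(-26.4) = -13.2 kcal
(iii) × 3/2 (scale by 3/2 for the 3/2 ZnO(s)): (3/2)·(-83.8) = -125.7 kcal
ΔH°rxn = (+135.2) + (-13.2) + (-125.7) = -3.7 kcal

ΔH°rxn = -3.7 kcal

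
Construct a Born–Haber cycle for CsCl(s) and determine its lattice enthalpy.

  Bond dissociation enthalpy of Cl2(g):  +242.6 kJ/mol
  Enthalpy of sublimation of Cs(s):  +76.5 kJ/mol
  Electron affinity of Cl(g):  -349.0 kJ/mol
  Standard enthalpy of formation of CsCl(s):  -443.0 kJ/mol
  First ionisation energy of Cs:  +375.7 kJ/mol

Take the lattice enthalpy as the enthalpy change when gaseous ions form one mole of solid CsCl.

ΔHf° = 1·ΔHsub + 1·(ΣIE) + 1/2·D(Cl2) + 1·EA + U
-443.0 = 1·(+76.5) + 1·(+375.7) + 1/2·(+242.6) + 1·(-349.0) + U
U = -443.0 − (+224.5) = -667.5 kJ/mol

U = -667.5 kJ/mol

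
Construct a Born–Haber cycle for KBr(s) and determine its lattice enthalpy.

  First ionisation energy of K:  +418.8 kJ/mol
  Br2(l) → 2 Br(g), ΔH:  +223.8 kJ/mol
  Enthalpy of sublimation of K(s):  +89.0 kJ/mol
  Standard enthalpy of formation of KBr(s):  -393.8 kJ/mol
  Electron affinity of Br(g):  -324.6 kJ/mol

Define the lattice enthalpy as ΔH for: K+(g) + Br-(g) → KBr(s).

U = -688.9 kJ/mol

ΔHf° = 1·ΔHsub + 1·(ΣIE) + 1/2·D(Br2) + 1·EA + U
-393.8 = 1·(+89.0) + 1·(+418.8) + 1/2·(+223.8) + 1·(-324.6) + U
U = -393.8 − (+295.1) = -688.9 kJ/mol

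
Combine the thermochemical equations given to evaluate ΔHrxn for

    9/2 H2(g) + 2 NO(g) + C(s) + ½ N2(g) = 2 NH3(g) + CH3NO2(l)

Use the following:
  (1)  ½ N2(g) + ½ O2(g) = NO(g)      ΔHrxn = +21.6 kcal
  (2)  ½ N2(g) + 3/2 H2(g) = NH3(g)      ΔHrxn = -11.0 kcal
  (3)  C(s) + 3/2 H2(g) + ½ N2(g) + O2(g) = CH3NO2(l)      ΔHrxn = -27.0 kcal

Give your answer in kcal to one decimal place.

(1) reversed and × 2: (-2)·(+21.6) = -43.2 kcal
(2) × 2: (2)·(-11.0) = -22.0 kcal
(3) as written: -27.0 kcal
ΔHrxn = (-43.2) + (-22.0) + (-27.0) = -92.2 kcal

ΔHrxn = -92.2 kcal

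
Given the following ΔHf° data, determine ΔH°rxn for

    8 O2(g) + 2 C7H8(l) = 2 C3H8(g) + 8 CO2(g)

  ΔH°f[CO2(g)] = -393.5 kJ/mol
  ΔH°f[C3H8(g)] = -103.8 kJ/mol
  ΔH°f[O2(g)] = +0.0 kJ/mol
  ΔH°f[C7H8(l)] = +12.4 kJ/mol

ΔH°rxn = -3380.4 kJ/mol

Products: 2·(-103.8) + 8·(-393.5) = -3355.6
Reactants: 8·(+0.0) + 2·(+12.4) = +24.8
ΔH°rxn = (-3355.6) − (+24.8) = -3380.4 kJ/mol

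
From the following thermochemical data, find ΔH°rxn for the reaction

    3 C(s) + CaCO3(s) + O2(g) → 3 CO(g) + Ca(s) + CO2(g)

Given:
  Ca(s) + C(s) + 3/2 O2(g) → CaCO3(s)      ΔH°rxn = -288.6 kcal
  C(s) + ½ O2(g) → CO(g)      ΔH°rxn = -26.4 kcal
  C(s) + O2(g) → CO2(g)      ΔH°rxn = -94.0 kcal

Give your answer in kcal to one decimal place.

ΔH°rxn = 115.4 kcal

equation 1 reversed (reverse to put CaCO3(s) on the reactant side): +288.6 kcal
equation 2 × 3 (scale by 3 for the 3 CO(g)): (3)·(-26.4) = -79.2 kcal
equation 3 as written (CO2(g) already on the product side): -94.0 kcal
ΔH°rxn = (-1)·(-288.6) + (3)·(-26.4) + (1)·(-94.0) = 115.4 kcal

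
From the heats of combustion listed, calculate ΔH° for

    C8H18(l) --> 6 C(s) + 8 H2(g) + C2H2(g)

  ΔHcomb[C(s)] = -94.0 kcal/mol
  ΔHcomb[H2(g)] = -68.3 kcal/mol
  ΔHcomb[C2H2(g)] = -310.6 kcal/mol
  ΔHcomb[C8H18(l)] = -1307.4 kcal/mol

ΔH° = 113.6 kcal/mol

Using ΔH = Σ nΔHc°(reactants) − Σ nΔHc°(products):
= [1·(-1307.4)] − [6·(-94.0) + 8·(-68.3) + 1·(-310.6)]
= 113.6 kcal/mol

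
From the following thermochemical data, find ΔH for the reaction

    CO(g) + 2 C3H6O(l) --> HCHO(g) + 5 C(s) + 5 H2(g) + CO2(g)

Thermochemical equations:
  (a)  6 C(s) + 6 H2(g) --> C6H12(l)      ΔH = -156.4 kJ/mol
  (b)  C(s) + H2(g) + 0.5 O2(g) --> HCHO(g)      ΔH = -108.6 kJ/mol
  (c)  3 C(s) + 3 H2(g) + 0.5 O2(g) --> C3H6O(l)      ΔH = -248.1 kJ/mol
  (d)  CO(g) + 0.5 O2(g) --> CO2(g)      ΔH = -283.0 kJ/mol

ΔH = 104.6 kJ/mol

(a): not needed (C6H12(l) appears nowhere else).
(b) as written (HCHO(g) already on the product side): -108.6 kJ/mol
(c) reversed and × 2 (C3H6O(l) must end up as a reactant; ×2 to match 2 C3H6O(l) in the target): (-2)·(-248.1) = +496.2 kJ/mol
(d) as written (CO(g) already on the reactant side): -283.0 kJ/mol
Summing the manipulated equations, ΔH = (-108.6) + (+496.2) + (-283.0) = 104.6 kJ/mol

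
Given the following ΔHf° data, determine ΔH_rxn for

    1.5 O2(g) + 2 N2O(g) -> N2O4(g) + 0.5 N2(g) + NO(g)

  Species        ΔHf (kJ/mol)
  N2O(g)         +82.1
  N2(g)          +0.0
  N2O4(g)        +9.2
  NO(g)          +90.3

ΔH_rxn = -64.7 kJ/mol

Products: 1·(+9.2) + 1/2·(+0.0) + 1·(+90.3) = +99.5
Reactants: 3/2·(+0.0) + 2·(+82.1) = +164.2
ΔH_rxn = (+99.5) − (+164.2) = -64.7 kJ/mol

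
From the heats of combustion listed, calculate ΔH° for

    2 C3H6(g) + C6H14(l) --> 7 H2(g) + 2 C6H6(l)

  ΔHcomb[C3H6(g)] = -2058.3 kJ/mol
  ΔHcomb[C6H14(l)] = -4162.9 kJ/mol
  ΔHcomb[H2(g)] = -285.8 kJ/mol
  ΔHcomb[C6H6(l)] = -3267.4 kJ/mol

Using ΔH = Σ nΔHc°(reactants) − Σ nΔHc°(products):
= [2·(-2058.3) + 1·(-4162.9)] − [7·(-285.8) + 2·(-3267.4)]
= 255.9 kJ/mol

ΔH° = 255.9 kJ/mol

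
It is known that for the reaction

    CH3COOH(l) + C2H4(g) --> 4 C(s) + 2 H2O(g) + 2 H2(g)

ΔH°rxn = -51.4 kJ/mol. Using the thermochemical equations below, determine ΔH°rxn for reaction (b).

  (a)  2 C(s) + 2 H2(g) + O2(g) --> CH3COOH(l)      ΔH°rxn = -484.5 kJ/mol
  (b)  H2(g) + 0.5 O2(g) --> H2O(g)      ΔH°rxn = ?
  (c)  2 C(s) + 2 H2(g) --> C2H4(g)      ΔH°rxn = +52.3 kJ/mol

(a) reversed: +484.5 kJ/mol
(b) × 2: contributes 2·x
(c) reversed: -52.3 kJ/mol
-51.4 = (+484.5) + (-52.3) + 2·x
x = (-51.4 − (+432.2)) / (2) = -241.8 kJ/mol

ΔH°rxn = -241.8 kJ/mol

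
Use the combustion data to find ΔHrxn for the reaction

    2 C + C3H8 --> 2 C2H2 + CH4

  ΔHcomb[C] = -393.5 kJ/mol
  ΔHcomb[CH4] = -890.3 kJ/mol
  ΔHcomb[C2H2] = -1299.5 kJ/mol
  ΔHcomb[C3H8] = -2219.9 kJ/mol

ΔHrxn = 482.4 kJ/mol

Using ΔH = Σ nΔHc°(reactants) − Σ nΔHc°(products):
= [2·(-393.5) + 1·(-2219.9)] − [2·(-1299.5) + 1·(-890.3)]
= 482.4 kJ/mol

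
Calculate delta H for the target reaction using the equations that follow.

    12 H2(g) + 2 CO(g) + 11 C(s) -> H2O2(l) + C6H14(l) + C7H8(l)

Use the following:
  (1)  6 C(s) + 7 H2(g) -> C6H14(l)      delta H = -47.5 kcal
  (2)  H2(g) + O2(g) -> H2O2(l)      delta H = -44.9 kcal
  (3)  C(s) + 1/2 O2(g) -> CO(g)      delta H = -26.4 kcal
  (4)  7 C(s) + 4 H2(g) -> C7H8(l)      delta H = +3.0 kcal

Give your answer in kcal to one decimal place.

delta H = -36.6 kcal

(1) as written: -47.5 kcal
(2) as written: -44.9 kcal
(3) reversed and × 2: (-2)·(-26.4) = +52.8 kcal
(4) as written: +3.0 kcal
Combining the equations, delta H = (1)·(-47.5) + (1)·(-44.9) + (-2)·(-26.4) + (1)·(+3.0) = -36.6 kcal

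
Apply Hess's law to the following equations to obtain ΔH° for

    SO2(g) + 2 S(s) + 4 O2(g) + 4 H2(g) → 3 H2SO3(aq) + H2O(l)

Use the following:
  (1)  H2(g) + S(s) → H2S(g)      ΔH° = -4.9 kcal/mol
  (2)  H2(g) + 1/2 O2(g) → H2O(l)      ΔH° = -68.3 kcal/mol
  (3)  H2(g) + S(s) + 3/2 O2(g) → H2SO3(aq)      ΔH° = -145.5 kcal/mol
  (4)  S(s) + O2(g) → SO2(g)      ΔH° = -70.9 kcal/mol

(1): not needed (H2S(g) appears nowhere else).
(2) as written (H2O(l) already on the product side): -68.3 kcal/mol
(3) × 3 (scale by 3 for the 3 H2SO3(aq)): (3)·(-145.5) = -436.5 kcal/mol
(4) reversed (SO2(g) must end up as a reactant): +70.9 kcal/mol
ΔH° = (-68.3) + (-436.5) + (+70.9) = -433.9 kcal/mol

ΔH° = -433.9 kcal/mol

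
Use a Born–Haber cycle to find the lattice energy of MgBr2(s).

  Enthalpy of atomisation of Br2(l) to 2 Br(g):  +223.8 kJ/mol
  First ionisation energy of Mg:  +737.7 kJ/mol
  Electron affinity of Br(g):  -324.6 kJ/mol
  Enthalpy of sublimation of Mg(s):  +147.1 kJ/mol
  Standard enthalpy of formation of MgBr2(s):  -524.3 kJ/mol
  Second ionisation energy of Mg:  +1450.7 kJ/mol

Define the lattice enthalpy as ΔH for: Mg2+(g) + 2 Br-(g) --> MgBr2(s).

ΔHf° = 1·ΔHsub + 1·(ΣIE) + 1·D(Br2) + 2·EA + U
-524.3 = 1·(+147.1) + 1·(+2188.4) + 1·(+223.8) + 2·(-324.6) + U
U = -524.3 − (+1910.1) = -2434.4 kJ/mol

U = -2434.4 kJ/mol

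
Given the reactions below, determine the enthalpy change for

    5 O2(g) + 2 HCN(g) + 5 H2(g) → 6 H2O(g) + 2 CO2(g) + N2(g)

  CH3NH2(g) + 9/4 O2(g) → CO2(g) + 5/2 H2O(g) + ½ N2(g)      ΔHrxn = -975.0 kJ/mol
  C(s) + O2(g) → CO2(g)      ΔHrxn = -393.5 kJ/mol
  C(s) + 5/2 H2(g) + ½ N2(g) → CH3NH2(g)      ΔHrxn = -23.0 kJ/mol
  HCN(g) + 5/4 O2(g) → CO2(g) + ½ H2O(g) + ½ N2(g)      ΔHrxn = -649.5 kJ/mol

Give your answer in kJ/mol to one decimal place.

ΔHrxn = -2508.0 kJ/mol

equation 1 × 2: (2)·(-975.0) = -1950.0 kJ/mol
equation 2 reversed and × 2: (-2)·(-393.5) = +787.0 kJ/mol
equation 3 × 2 (scale by 2 for the 5 H2(g)): (2)·(-23.0) = -46.0 kJ/mol
equation 4 × 2 (scale by 2 for the 2 HCN(g)): (2)·(-649.5) = -1299.0 kJ/mol
ΔHrxn = (2)·(-975.0) + (-2)·(-393.5) + (2)·(-23.0) + (2)·(-649.5) = -2508.0 kJ/mol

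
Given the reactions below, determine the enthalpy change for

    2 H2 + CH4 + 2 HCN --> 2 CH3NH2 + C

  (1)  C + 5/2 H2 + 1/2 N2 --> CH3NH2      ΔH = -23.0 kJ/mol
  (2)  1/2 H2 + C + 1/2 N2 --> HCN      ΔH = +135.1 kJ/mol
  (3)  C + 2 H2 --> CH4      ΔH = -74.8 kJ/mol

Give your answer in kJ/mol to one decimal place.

(1) × 2: (2)·(-23.0) = -46.0 kJ/mol
(2) reversed and × 2: (-2)·(+135.1) = -270.2 kJ/mol
(3) reversed: +74.8 kJ/mol
Summing the manipulated equations, ΔH = (2)·(-23.0) + (-2)·(+135.1) + (-1)·(-74.8) = -241.4 kJ/mol

ΔH = -241.4 kJ/mol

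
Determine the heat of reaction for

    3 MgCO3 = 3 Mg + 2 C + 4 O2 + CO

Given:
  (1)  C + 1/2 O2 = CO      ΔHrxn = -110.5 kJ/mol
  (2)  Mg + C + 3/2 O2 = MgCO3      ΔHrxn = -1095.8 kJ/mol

(1) as written: -110.5 kJ/mol
(2) reversed and × 3: (-3)·(-1095.8) = +3287.4 kJ/mol
ΔHrxn = (1)·(-110.5) + (-3)·(-1095.8) = 3176.9 kJ/mol

ΔHrxn = 3176.9 kJ/mol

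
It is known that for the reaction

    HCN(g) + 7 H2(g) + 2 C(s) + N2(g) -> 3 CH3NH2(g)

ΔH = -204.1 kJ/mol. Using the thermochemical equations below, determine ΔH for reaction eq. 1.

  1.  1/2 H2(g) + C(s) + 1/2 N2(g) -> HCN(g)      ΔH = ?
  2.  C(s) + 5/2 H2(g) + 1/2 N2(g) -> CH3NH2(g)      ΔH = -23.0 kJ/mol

ΔH = 135.1 kJ/mol

eq. 1 reversed: contributes −x
eq. 2 × 3: (3)·(-23.0) = -69.0 kJ/mol
-204.1 = (-69.0) − x
x = (-204.1 − (-69.0)) / (-1) = 135.1 kJ/mol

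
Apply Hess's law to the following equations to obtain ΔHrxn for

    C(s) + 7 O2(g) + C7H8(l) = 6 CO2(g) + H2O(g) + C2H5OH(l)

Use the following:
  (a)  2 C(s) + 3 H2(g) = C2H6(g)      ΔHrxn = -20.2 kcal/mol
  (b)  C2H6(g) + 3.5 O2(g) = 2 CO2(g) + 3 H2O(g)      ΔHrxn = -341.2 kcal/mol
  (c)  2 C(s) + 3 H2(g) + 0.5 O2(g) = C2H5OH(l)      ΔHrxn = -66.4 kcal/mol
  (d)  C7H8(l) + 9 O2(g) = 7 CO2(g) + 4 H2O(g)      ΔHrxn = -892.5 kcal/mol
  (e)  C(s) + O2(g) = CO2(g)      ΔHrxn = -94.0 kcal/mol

(a) reversed: +20.2 kcal/mol
(b) reversed: +341.2 kcal/mol
(c) as written (C2H5OH(l) already on the product side): -66.4 kcal/mol
(d) as written (C7H8(l) already on the reactant side): -892.5 kcal/mol
(e) as written: -94.0 kcal/mol
Summing the manipulated equations, ΔHrxn = (+20.2) + (+341.2) + (-66.4) + (-892.5) + (-94.0) = -691.5 kcal/mol

ΔHrxn = -691.5 kcal/mol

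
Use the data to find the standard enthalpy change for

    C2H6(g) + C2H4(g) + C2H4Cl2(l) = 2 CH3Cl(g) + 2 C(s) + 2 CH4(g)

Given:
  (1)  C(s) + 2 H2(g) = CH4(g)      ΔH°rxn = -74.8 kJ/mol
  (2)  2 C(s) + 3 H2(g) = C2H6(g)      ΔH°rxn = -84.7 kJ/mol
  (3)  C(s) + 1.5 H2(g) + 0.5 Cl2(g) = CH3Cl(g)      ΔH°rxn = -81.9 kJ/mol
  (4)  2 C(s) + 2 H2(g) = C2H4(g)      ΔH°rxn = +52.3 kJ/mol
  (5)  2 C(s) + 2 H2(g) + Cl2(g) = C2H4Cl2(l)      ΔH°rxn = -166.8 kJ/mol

(1) × 2 (scale by 2 for the 2 CH4(g)): (2)·(-74.8) = -149.6 kJ/mol
(2) reversed (C2H6(g) must end up as a reactant): +84.7 kJ/mol
(3) × 2 (×2 to match 2 CH3Cl(g) in the target): (2)·(-81.9) = -163.8 kJ/mol
(4) reversed (reverse to put C2H4(g) on the reactant side): -52.3 kJ/mol
(5) reversed (C2H4Cl2(l) must end up as a reactant): +166.8 kJ/mol
ΔH°rxn = (2)·(-74.8) + (-1)·(-84.7) + (2)·(-81.9) + (-1)·(+52.3) + (-1)·(-166.8) = -114.2 kJ/mol

ΔH°rxn = -114.2 kJ/mol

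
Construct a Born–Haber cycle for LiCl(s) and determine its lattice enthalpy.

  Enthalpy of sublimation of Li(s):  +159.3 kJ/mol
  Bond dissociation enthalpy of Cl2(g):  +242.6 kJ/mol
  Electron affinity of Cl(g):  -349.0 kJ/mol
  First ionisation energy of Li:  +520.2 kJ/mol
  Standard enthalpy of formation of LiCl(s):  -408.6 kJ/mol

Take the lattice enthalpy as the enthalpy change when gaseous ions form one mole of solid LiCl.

U = -860.4 kJ/mol

ΔHf° = 1·ΔHsub + 1·(ΣIE) + 1/2·D(Cl2) + 1·EA + U
-408.6 = 1·(+159.3) + 1·(+520.2) + 1/2·(+242.6) + 1·(-349.0) + U
U = -408.6 − (+451.8) = -860.4 kJ/mol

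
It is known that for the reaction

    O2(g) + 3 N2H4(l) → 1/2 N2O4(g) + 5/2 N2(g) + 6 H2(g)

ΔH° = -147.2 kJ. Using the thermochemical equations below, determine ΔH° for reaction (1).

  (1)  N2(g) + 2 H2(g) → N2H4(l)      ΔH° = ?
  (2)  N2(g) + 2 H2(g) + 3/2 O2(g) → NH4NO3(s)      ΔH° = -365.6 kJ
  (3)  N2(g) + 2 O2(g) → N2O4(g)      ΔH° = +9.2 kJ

(1) reversed and × 3: contributes −3·x
(2): not needed.
(3) × 1/2: (1/2)·(+9.2) = +4.6 kJ
-147.2 = (+4.6) − 3·x
x = (-147.2 − (+4.6)) / (-3) = 50.6 kJ

ΔH° = 50.6 kJ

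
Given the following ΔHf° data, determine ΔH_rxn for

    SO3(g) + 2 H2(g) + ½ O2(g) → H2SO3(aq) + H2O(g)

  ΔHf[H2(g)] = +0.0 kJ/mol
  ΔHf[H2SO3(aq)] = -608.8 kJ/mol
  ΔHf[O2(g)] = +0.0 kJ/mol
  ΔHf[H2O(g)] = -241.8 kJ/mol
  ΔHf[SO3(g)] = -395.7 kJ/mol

ΔH_rxn = -454.9 kJ/mol

Products: 1·(-608.8) + 1·(-241.8) = -850.6
Reactants: 1·(-395.7) + 2·(+0.0) + 1/2·(+0.0) = -395.7
ΔH_rxn = (-850.6) − (-395.7) = -454.9 kJ/mol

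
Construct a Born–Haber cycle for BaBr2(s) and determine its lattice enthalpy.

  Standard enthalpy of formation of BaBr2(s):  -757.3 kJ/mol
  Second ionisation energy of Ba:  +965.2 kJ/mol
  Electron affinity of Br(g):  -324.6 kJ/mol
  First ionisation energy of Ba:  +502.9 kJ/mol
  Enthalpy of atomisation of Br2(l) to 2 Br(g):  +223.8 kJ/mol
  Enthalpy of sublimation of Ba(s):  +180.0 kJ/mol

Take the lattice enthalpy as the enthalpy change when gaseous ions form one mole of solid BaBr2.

U = -1980.0 kJ/mol

ΔHf° = 1·ΔHsub + 1·(ΣIE) + 1·D(Br2) + 2·EA + U
-757.3 = 1·(+180.0) + 1·(+1468.1) + 1·(+223.8) + 2·(-324.6) + U
U = -757.3 − (+1222.7) = -1980.0 kJ/mol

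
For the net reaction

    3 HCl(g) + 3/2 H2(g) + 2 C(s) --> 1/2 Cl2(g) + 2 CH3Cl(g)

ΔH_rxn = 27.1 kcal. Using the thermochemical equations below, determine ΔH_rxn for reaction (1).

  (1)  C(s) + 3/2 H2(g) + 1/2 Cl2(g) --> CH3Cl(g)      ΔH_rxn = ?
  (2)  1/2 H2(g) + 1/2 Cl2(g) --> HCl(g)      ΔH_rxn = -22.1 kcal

ΔH_rxn = -19.6 kcal

(1) × 2 (×2 to match 2 CH3Cl(g) in the target): contributes 2·x
(2) reversed and × 3 (reverse to put HCl(g) on the reactant side; scale by 3 for the 3 HCl(g)): (-3)·(-22.1) = +66.3 kcal
+27.1 = (+66.3) + 2·x
x = (+27.1 − (+66.3)) / (2) = -19.6 kcal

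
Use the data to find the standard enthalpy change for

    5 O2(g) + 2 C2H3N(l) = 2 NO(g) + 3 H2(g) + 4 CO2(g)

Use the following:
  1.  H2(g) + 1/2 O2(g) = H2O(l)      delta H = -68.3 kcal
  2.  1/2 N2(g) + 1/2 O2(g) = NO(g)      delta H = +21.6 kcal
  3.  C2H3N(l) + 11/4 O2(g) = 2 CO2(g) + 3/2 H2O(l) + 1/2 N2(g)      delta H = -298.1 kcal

eq. 1 reversed and × 3 (reverse to put H2(g) on the product side; scale by 3 for the 3 H2(g)): (-3)·(-68.3) = +204.9 kcal
eq. 2 × 2 (×2 to match 2 NO(g) in the target): (2)·(+21.6) = +43.2 kcal
eq. 3 × 2 (×2 to match 2 C2H3N(l) in the target): (2)·(-298.1) = -596.2 kcal
By Hess's law, delta H = (-3)·(-68.3) + (2)·(+21.6) + (2)·(-298.1) = -348.1 kcal

delta H = -348.1 kcal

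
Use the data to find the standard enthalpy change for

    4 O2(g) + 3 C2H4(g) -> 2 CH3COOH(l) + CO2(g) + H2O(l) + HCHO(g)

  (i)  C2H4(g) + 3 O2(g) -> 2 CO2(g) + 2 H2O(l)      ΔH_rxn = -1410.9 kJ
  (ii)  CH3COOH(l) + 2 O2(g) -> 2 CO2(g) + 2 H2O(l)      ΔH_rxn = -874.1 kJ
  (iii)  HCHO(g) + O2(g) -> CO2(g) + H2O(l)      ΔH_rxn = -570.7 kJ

ΔH_rxn = -1913.8 kJ

(i) × 3: (3)·(-1410.9) = -4232.7 kJ
(ii) reversed and × 2: (-2)·(-874.1) = +1748.2 kJ
(iii) reversed: +570.7 kJ
ΔH_rxn = (3)·(-1410.9) + (-2)·(-874.1) + (-1)·(-570.7) = -1913.8 kJ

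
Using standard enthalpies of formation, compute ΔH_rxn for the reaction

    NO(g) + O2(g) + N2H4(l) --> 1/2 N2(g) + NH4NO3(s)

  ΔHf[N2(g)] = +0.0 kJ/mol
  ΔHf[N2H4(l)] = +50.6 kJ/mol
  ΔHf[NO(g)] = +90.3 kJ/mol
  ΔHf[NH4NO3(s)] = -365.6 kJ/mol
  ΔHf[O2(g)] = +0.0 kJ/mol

Products: 1/2·(+0.0) + 1·(-365.6) = -365.6
Reactants: 1·(+90.3) + 1·(+0.0) + 1·(+50.6) = +140.9
ΔH_rxn = (-365.6) − (+140.9) = -506.5 kJ/mol

ΔH_rxn = -506.5 kJ/mol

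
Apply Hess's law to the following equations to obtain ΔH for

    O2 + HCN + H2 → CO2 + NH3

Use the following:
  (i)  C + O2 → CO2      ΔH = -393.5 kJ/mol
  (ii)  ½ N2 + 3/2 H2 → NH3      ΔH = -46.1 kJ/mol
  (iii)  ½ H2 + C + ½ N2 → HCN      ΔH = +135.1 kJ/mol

ΔH = -574.7 kJ/mol

(i) as written (CO2 already on the product side): -393.5 kJ/mol
(ii) as written (NH3 already on the product side): -46.1 kJ/mol
(iii) reversed (HCN must end up as a reactant): -135.1 kJ/mol
ΔH = (1)·(-393.5) + (1)·(-46.1) + (-1)·(+135.1) = -574.7 kJ/mol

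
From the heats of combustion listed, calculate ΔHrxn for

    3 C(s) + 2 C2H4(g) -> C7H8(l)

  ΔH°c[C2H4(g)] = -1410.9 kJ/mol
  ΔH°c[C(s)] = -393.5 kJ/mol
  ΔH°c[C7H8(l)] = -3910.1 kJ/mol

ΔHrxn = -92.2 kJ/mol

With combustion enthalpies, reactants minus products:
= [3·(-393.5) + 2·(-1410.9)] − [1·(-3910.1)]
= -92.2 kJ/mol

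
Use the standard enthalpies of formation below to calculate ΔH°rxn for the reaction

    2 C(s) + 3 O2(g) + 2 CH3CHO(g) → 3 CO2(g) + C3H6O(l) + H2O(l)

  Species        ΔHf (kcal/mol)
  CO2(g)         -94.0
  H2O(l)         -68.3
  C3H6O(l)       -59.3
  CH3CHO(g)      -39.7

ΔH°rxn = -330.2 kcal/mol

ΔH°rxn = Σ nΔHf°(products) − Σ nΔHf°(reactants).
Products: 3·(-94.0) + 1·(-59.3) + 1·(-68.3) = -409.6
Reactants: 2·(+0.0) + 3·(+0.0) + 2·(-39.7) = -79.4
ΔH°rxn = (-409.6) − (-79.4) = -330.2 kcal/mol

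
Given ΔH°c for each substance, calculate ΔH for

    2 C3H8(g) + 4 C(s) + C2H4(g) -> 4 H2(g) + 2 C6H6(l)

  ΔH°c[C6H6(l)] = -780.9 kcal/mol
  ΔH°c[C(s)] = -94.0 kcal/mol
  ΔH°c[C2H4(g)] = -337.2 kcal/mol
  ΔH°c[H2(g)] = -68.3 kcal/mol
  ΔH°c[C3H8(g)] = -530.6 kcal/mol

ΔH = 60.6 kcal/mol

With combustion enthalpies, reactants minus products:
= [2·(-530.6) + 4·(-94.0) + 1·(-337.2)] − [4·(-68.3) + 2·(-780.9)]
= 60.6 kcal/mol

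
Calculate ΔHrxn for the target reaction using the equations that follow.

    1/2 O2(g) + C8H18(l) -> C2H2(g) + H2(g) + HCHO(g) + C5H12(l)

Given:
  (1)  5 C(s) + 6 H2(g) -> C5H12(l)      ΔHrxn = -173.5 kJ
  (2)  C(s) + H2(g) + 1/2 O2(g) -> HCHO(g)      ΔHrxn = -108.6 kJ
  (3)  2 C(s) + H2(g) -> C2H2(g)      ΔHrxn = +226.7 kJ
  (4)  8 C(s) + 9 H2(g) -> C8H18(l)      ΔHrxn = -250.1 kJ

(1) as written: -173.5 kJ
(2) as written: -108.6 kJ
(3) as written: +226.7 kJ
(4) reversed: +250.1 kJ
ΔHrxn = (-173.5) + (-108.6) + (+226.7) + (+250.1) = 194.7 kJ

ΔHrxn = 194.7 kJ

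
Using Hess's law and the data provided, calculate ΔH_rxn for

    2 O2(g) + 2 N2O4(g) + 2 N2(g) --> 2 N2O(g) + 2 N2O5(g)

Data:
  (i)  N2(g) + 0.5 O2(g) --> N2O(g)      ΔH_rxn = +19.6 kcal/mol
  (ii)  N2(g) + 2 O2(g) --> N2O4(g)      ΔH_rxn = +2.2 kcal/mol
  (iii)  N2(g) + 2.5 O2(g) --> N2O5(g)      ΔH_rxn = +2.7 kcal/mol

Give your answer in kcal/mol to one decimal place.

(i) × 2 (scale by 2 for the 2 N2O(g)): (2)·(+19.6) = +39.2 kcal/mol
(ii) reversed and × 2 (N2O4(g) must end up as a reactant; ×2 to match 2 N2O4(g) in the target): (-2)·(+2.2) = -4.4 kcal/mol
(iii) × 2 (×2 to match 2 N2O5(g) in the target): (2)·(+2.7) = +5.4 kcal/mol
Since enthalpy is a state function, ΔH_rxn = (2)·(+19.6) + (-2)·(+2.2) + (2)·(+2.7) = 40.2 kcal/mol

ΔH_rxn = 40.2 kcal/mol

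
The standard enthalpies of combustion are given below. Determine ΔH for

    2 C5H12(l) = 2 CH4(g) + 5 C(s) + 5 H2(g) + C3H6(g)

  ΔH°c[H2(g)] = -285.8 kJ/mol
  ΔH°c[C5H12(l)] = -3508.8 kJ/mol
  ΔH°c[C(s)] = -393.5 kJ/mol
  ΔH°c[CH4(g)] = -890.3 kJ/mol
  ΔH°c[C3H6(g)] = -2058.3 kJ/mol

ΔH = 217.8 kJ/mol

With combustion enthalpies, reactants minus products:
= [2·(-3508.8)] − [2·(-890.3) + 5·(-393.5) + 5·(-285.8) + 1·(-2058.3)]
= 217.8 kJ/mol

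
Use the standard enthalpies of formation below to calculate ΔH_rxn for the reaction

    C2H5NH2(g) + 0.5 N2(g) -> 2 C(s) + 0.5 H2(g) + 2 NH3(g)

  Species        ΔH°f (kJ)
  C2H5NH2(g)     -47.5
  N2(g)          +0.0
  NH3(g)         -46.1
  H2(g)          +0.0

ΔH°rxn = Σ nΔHf°(products) − Σ nΔHf°(reactants).
Products: 2·(+0.0) + 1/2·(+0.0) + 2·(-46.1) = -92.2
Reactants: 1·(-47.5) + 1/2·(+0.0) = -47.5
ΔH_rxn = (-92.2) − (-47.5) = -44.7 kJ

ΔH_rxn = -44.7 kJ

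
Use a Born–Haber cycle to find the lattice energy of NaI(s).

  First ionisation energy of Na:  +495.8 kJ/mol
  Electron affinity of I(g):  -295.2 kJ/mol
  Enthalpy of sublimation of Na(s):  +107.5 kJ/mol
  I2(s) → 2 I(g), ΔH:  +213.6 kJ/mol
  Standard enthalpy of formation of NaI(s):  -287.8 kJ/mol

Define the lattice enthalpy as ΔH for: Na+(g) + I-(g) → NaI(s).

ΔHf° = 1·ΔHsub + 1·(ΣIE) + 1/2·D(I2) + 1·EA + U
-287.8 = 1·(+107.5) + 1·(+495.8) + 1/2·(+213.6) + 1·(-295.2) + U
U = -287.8 − (+414.9) = -702.7 kJ/mol

U = -702.7 kJ/mol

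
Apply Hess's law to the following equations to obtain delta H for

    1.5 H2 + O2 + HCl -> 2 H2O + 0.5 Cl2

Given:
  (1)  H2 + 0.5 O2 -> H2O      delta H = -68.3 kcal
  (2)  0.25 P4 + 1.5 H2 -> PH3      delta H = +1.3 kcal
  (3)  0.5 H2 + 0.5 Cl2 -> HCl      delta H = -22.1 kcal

(1) × 2 (×2 to match 2 H2O in the target): (2)·(-68.3) = -136.6 kcal
(2): not needed (PH3 appears nowhere else).
(3) reversed (reverse to put HCl on the reactant side): +22.1 kcal
Combining the equations, delta H = (-136.6) + (+22.1) = -114.5 kcal

delta H = -114.5 kcal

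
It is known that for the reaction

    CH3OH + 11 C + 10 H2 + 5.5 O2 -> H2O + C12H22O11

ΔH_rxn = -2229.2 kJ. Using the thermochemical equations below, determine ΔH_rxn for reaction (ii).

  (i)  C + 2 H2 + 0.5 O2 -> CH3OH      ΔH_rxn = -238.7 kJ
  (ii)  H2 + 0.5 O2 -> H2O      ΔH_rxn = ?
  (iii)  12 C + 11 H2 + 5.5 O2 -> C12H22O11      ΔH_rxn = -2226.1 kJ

ΔH_rxn = -241.8 kJ

(i) reversed: +238.7 kJ
(ii) as written: contributes x
(iii) as written: -2226.1 kJ
-2229.2 = (+238.7) + (-2226.1) + x
x = (-2229.2 − (-1987.4)) / (1) = -241.8 kJ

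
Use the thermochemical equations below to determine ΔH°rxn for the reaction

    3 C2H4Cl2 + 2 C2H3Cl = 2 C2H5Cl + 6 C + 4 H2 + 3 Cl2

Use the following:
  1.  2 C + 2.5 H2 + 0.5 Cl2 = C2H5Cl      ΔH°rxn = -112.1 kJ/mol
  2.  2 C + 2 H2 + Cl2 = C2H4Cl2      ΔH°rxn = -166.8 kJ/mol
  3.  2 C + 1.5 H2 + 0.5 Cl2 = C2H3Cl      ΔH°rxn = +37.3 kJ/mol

ΔH°rxn = 201.6 kJ/mol

eq. 1 × 2: (2)·(-112.1) = -224.2 kJ/mol
eq. 2 reversed and × 3: (-3)·(-166.8) = +500.4 kJ/mol
eq. 3 reversed and × 2: (-2)·(+37.3) = -74.6 kJ/mol
Summing the manipulated equations, ΔH°rxn = (2)·(-112.1) + (-3)·(-166.8) + (-2)·(+37.3) = 201.6 kJ/mol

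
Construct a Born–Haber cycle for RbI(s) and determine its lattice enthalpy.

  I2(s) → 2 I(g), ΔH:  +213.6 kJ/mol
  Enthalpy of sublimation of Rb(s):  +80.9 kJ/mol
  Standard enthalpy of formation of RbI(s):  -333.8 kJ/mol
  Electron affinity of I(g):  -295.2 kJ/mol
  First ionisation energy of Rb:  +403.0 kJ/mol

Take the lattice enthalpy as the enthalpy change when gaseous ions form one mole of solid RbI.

ΔHf° = 1·ΔHsub + 1·(ΣIE) + 1/2·D(I2) + 1·EA + U
-333.8 = 1·(+80.9) + 1·(+403.0) + 1/2·(+213.6) + 1·(-295.2) + U
U = -333.8 − (+295.5) = -629.3 kJ/mol

U = -629.3 kJ/mol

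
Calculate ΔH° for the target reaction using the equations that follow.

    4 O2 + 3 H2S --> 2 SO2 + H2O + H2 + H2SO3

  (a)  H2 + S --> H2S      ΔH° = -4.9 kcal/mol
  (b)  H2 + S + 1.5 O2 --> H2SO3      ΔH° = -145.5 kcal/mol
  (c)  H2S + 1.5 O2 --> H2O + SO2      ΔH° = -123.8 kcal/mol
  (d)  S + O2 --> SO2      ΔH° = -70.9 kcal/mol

(a) reversed and × 2: (-2)·(-4.9) = +9.8 kcal/mol
(b) as written: -145.5 kcal/mol
(c) as written: -123.8 kcal/mol
(d) as written: -70.9 kcal/mol
ΔH° = (+9.8) + (-145.5) + (-123.8) + (-70.9) = -330.4 kcal/mol

ΔH° = -330.4 kcal/mol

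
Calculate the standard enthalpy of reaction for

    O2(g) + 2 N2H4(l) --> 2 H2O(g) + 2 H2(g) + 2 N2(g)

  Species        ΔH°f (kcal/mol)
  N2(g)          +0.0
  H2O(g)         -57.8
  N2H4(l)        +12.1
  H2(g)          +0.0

Products: 2·(-57.8) + 2·(+0.0) + 2·(+0.0) = -115.6
Reactants: 1·(+0.0) + 2·(+12.1) = +24.2
ΔH° = (-115.6) − (+24.2) = -139.8 kcal/mol

ΔH° = -139.8 kcal/mol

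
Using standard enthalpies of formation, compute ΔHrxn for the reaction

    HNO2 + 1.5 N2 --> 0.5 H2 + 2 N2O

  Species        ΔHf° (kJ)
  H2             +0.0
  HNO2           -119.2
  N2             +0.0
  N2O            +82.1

Products: 1/2·(+0.0) + 2·(+82.1) = +164.2
Reactants: 1·(-119.2) + 3/2·(+0.0) = -119.2
ΔHrxn = (+164.2) − (-119.2) = 283.4 kJ

ΔHrxn = 283.4 kJ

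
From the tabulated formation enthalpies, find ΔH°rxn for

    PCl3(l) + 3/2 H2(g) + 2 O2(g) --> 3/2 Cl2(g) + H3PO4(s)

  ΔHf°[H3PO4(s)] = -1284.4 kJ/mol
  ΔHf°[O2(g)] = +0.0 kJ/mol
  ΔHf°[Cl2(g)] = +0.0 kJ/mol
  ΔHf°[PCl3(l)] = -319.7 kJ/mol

ΔH°rxn = -964.7 kJ/mol

Products: 3/2·(+0.0) + 1·(-1284.4) = -1284.4
Reactants: 1·(-319.7) + 3/2·(+0.0) + 2·(+0.0) = -319.7
ΔH°rxn = (-1284.4) − (-319.7) = -964.7 kJ/mol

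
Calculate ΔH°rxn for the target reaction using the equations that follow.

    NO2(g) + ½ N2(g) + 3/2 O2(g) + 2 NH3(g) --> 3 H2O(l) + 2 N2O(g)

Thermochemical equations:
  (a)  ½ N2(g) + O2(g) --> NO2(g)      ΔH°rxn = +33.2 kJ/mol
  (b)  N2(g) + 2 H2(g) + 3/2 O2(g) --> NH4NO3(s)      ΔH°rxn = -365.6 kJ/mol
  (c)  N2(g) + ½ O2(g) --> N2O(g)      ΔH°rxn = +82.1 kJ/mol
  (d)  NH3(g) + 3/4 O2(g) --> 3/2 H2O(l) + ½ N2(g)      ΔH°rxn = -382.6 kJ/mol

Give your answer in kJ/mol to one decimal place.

(a) reversed: -33.2 kJ/mol
(b): not needed.
(c) × 2: (2)·(+82.1) = +164.2 kJ/mol
(d) × 2: (2)·(-382.6) = -765.2 kJ/mol
ΔH°rxn = (-33.2) + (+164.2) + (-765.2) = -634.2 kJ/mol

ΔH°rxn = -634.2 kJ/mol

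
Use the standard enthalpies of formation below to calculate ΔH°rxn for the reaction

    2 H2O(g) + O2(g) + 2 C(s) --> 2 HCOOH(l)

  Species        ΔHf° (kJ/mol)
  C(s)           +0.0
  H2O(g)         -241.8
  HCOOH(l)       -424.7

Products: 2·(-424.7) = -849.4
Reactants: 2·(-241.8) + 1·(+0.0) + 2·(+0.0) = -483.6
ΔH°rxn = (-849.4) − (-483.6) = -365.8 kJ/mol

ΔH°rxn = -365.8 kJ/mol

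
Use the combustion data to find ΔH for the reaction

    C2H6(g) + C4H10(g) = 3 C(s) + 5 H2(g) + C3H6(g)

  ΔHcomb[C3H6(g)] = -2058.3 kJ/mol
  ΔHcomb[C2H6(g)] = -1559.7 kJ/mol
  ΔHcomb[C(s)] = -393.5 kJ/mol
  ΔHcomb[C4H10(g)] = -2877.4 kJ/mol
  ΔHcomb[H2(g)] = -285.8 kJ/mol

ΔH = 230.7 kJ/mol

Using ΔH = Σ nΔHc°(reactants) − Σ nΔHc°(products):
= [1·(-1559.7) + 1·(-2877.4)] − [3·(-393.5) + 5·(-285.8) + 1·(-2058.3)]
= 230.7 kJ/mol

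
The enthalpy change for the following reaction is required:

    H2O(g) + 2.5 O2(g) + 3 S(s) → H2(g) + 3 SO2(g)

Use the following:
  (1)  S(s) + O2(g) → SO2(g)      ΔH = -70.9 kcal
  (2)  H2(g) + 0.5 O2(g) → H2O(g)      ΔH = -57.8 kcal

(1) × 3: (3)·(-70.9) = -212.7 kcal
(2) reversed: +57.8 kcal
ΔH = (-212.7) + (+57.8) = -154.9 kcal

ΔH = -154.9 kcal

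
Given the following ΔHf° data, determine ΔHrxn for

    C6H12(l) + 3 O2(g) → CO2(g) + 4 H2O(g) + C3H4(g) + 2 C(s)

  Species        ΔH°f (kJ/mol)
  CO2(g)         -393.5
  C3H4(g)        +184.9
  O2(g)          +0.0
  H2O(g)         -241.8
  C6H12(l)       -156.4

Products: 1·(-393.5) + 4·(-241.8) + 1·(+184.9) + 2·(+0.0) = -1175.8
Reactants: 1·(-156.4) + 3·(+0.0) = -156.4
ΔHrxn = (-1175.8) − (-156.4) = -1019.4 kJ/mol

ΔHrxn = -1019.4 kJ/mol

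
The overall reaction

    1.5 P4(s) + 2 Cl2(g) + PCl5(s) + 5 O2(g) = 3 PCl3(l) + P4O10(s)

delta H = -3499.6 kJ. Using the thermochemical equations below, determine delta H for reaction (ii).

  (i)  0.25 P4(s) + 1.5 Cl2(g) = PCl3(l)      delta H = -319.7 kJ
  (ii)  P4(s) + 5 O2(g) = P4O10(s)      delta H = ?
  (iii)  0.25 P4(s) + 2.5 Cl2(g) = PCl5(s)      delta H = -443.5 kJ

delta H = -2984.0 kJ

(i) × 3 (×3 to match 3 PCl3(l) in the target): (3)·(-319.7) = -959.1 kJ
(ii) as written (P4O10(s) already on the product side): contributes x
(iii) reversed (reverse to put PCl5(s) on the reactant side): +443.5 kJ
-3499.6 = (-959.1) + (+443.5) + x
x = (-3499.6 − (-515.6)) / (1) = -2984.0 kJ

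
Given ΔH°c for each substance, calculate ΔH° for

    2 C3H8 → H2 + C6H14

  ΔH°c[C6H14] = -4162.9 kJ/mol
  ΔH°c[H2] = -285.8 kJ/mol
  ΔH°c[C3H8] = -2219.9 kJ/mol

ΔH° = 8.9 kJ/mol

With combustion enthalpies, reactants minus products:
= [2·(-2219.9)] − [1·(-285.8) + 1·(-4162.9)]
= 8.9 kJ/mol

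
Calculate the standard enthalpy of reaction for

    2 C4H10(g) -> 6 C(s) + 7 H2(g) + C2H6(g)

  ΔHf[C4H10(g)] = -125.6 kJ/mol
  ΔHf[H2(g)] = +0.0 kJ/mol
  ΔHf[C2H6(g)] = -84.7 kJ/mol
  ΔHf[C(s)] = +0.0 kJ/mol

ΔH°rxn = Σ nΔHf°(products) − Σ nΔHf°(reactants).
Products: 6·(+0.0) + 7·(+0.0) + 1·(-84.7) = -84.7
Reactants: 2·(-125.6) = -251.2
ΔH°rxn = (-84.7) − (-251.2) = 166.5 kJ/mol

ΔH°rxn = 166.5 kJ/mol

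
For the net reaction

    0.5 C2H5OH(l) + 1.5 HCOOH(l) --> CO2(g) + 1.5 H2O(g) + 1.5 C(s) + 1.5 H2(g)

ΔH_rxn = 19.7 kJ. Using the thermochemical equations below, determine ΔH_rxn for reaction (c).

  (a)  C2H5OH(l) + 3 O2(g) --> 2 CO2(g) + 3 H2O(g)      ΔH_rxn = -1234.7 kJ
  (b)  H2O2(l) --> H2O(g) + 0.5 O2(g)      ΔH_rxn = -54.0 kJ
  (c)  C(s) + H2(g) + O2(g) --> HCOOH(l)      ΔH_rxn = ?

(a) × 1/2: (1/2)·(-1234.7) = -617.35 kJ
(b): not needed.
(c) reversed and × 3/2: contributes −3/2·x
+19.7 = (-617.35) − 3/2·x
x = (+19.7 − (-617.35)) / (-3/2) = -424.7 kJ

ΔH_rxn = -424.7 kJ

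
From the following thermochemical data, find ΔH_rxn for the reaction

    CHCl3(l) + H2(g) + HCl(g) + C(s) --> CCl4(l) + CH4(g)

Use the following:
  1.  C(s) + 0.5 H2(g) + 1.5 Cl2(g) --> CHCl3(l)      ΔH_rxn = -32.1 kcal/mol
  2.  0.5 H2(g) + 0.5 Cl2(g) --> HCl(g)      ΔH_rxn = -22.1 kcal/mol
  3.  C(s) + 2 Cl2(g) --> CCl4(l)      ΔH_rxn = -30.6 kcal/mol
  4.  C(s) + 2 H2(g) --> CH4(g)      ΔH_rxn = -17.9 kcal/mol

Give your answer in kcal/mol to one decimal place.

eq. 1 reversed: +32.1 kcal/mol
eq. 2 reversed: +22.1 kcal/mol
eq. 3 as written: -30.6 kcal/mol
eq. 4 as written: -17.9 kcal/mol
Summing the manipulated equations, ΔH_rxn = (+32.1) + (+22.1) + (-30.6) + (-17.9) = 5.7 kcal/mol

ΔH_rxn = 5.7 kcal/mol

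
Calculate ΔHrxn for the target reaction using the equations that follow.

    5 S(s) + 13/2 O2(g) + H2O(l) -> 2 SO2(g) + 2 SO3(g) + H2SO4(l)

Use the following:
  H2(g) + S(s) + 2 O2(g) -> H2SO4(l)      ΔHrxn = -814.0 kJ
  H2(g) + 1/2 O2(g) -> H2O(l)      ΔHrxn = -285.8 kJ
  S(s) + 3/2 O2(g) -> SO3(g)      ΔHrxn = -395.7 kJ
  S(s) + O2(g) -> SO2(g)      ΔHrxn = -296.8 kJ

ΔHrxn = -1913.2 kJ

equation 1 as written (H2SO4(l) already on the product side): -814.0 kJ
equation 2 reversed (reverse to put H2O(l) on the reactant side): +285.8 kJ
equation 3 × 2 (×2 to match 2 SO3(g) in the target): (2)·(-395.7) = -791.4 kJ
equation 4 × 2 (scale by 2 for the 2 SO2(g)): (2)·(-296.8) = -593.6 kJ
ΔHrxn = (1)·(-814.0) + (-1)·(-285.8) + (2)·(-395.7) + (2)·(-296.8) = -1913.2 kJ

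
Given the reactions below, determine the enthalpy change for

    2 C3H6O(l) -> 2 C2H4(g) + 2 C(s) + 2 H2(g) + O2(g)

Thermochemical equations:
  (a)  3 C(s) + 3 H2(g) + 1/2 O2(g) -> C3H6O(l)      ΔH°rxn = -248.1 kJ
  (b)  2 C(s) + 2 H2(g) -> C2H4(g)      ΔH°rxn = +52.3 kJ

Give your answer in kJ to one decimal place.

ΔH°rxn = 600.8 kJ

(a) reversed and × 2 (reverse to put C3H6O(l) on the reactant side; ×2 to match 2 C3H6O(l) in the target): (-2)·(-248.1) = +496.2 kJ
(b) × 2 (scale by 2 for the 2 C2H4(g)): (2)·(+52.3) = +104.6 kJ
By Hess's law, ΔH°rxn = (+496.2) + (+104.6) = 600.8 kJ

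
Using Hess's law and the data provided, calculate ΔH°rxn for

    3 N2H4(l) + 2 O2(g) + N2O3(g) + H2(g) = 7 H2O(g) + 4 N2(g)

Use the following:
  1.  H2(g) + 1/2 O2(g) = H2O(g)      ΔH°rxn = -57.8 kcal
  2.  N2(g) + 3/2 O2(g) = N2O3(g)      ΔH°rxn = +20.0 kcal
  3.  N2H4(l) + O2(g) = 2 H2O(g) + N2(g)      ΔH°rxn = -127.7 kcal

eq. 1 as written (H2(g) already on the reactant side): -57.8 kcal
eq. 2 reversed (N2O3(g) must end up as a reactant): -20.0 kcal
eq. 3 × 3 (×3 to match 3 N2H4(l) in the target): (3)·(-127.7) = -383.1 kcal
Summing the manipulated equations, ΔH°rxn = (-57.8) + (-20.0) + (-383.1) = -460.9 kcal

ΔH°rxn = -460.9 kcal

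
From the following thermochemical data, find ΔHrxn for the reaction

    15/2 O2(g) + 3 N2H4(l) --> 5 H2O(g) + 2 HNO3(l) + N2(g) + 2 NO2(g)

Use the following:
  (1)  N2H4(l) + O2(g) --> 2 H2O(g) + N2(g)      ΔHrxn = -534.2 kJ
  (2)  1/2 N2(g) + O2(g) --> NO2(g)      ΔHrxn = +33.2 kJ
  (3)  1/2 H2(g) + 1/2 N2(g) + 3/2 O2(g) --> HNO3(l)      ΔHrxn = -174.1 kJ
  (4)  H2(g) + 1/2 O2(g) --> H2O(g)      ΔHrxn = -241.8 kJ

(1) × 3 (×3 to match 3 N2H4(l) in the target): (3)·(-534.2) = -1602.6 kJ
(2) × 2 (×2 to match 2 NO2(g) in the target): (2)·(+33.2) = +66.4 kJ
(3) × 2 (scale by 2 for the 2 HNO3(l)): (2)·(-174.1) = -348.2 kJ
(4) reversed: +241.8 kJ
Since enthalpy is a state function, ΔHrxn = (-1602.6) + (+66.4) + (-348.2) + (+241.8) = -1642.6 kJ

ΔHrxn = -1642.6 kJ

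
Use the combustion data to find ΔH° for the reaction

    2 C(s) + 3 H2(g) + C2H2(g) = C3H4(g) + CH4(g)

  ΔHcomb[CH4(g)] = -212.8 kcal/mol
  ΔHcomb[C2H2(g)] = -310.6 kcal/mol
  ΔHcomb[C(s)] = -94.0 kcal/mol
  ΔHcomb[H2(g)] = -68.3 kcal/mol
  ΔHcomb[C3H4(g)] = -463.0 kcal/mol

ΔH° = -27.7 kcal/mol

Using ΔH = Σ nΔHc°(reactants) − Σ nΔHc°(products):
= [2·(-94.0) + 3·(-68.3) + 1·(-310.6)] − [1·(-463.0) + 1·(-212.8)]
= -27.7 kcal/mol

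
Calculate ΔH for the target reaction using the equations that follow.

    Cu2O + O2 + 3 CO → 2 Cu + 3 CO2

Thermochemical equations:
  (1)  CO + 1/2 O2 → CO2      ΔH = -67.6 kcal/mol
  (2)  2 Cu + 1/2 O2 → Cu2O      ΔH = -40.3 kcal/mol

ΔH = -162.5 kcal/mol

(1) × 3 (scale by 3 for the 3 CO): (3)·(-67.6) = -202.8 kcal/mol
(2) reversed (Cu2O must end up as a reactant): +40.3 kcal/mol
Since enthalpy is a state function, ΔH = (3)·(-67.6) + (-1)·(-40.3) = -162.5 kcal/mol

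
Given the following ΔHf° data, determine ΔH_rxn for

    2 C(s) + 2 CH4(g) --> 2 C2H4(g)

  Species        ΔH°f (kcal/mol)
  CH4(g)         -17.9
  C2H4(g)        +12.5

ΔH_rxn = 60.8 kcal/mol

ΔH°rxn = Σ nΔHf°(products) − Σ nΔHf°(reactants).
Products: 2·(+12.5) = +25.0
Reactants: 2·(+0.0) + 2·(-17.9) = -35.8
ΔH_rxn = (+25.0) − (-35.8) = 60.8 kcal/mol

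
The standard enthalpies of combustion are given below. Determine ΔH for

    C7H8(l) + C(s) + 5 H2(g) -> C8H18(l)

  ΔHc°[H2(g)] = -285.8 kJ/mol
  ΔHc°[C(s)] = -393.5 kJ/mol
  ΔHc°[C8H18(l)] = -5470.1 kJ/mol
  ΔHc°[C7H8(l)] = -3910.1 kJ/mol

ΔH = -262.5 kJ/mol

Using ΔH = Σ nΔHc°(reactants) − Σ nΔHc°(products):
= [1·(-3910.1) + 1·(-393.5) + 5·(-285.8)] − [1·(-5470.1)]
= -262.5 kJ/mol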